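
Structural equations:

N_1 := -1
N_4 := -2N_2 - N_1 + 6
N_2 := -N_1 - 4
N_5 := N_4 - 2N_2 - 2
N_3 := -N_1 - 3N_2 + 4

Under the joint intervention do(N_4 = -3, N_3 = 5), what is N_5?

The joint intervention fixes N_4 = -3, N_3 = 5, removing each variable's own equation.
N_2 = -N_1 - 4  [with N_1=-1]  = -3
N_5 = N_4 - 2N_2 - 2  [with N_4=-3, N_2=-3]  = 1

1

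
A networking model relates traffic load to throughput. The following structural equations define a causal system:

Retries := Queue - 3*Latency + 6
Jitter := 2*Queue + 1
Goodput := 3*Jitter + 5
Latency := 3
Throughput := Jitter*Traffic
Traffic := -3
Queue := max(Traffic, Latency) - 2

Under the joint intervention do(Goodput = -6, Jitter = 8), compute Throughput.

-24

Setting Goodput = -6, Jitter = 8 by intervention discards those variables' equations.
Throughput = Jitter*Traffic  [with Jitter=8, Traffic=-3]  = -24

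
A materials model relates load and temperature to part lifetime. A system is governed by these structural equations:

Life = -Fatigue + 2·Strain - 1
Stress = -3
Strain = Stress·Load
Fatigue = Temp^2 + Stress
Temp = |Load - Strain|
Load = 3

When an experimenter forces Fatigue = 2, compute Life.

The intervention breaks the incoming arrows to Fatigue: Fatigue = Temp^2 + Stress no longer applies, and Fatigue = 2.
Strain = Stress·Load  [with Stress=-3, Load=3]  = -9
Life = -Fatigue + 2·Strain - 1  [with Fatigue=2, Strain=-9]  = -21

-21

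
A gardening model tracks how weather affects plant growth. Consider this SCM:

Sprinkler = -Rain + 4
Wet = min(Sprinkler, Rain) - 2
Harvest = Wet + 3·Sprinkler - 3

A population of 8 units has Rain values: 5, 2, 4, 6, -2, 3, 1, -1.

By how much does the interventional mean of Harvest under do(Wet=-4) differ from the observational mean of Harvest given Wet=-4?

-0.75

do(Wet=-4) breaks Wet's dependence on Rain. With Wet=-4 fixed, Harvest across the units is -10, -1, -7, -13, 11, -4, 2, 8, mean -1.75.
Conditioning on Wet=-4 selects the 2 unit(s) with Rain ∈ {6, -2}. Their Harvest values: -13, 11. Mean = -1.
Difference = -1.75 − (-1) = -0.75.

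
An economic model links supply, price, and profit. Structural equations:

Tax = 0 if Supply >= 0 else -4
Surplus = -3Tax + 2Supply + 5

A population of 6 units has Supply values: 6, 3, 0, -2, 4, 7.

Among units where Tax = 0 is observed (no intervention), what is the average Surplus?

Conditioning on Tax=0 selects the 5 unit(s) with Supply ∈ {6, 3, 0, 4, 7}. Their Surplus values: 17, 11, 5, 13, 19. Mean = 13.

13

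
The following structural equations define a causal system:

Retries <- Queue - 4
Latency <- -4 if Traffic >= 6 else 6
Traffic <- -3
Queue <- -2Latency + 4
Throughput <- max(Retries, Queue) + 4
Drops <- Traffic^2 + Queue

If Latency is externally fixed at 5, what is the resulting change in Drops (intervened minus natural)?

Under do(Latency=5), the mechanism Latency <- -4 if Traffic >= 6 else 6 is discarded; Latency is fixed at 5.
Queue = -2Latency + 4  [with Latency=5]  = -6
Drops = Traffic^2 + Queue  [with Traffic=-3, Queue=-6]  = 3
Without intervention: Latency = -4 if Traffic >= 6 else 6  [with Traffic=-3]  = 6; Queue = -2Latency + 4  [with Latency=6]  = -8; Drops = Traffic^2 + Queue  [with Traffic=-3, Queue=-8]  = 1.
Change = 3 − 1 = 2.

2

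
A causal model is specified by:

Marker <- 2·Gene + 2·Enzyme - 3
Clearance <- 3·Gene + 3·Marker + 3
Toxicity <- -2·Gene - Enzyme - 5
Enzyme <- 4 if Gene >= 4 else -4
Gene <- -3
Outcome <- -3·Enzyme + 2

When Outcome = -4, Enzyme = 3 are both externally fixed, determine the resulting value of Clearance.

The joint intervention fixes Outcome = -4, Enzyme = 3, removing each variable's own equation.
Marker = 2·Gene + 2·Enzyme - 3  [with Gene=-3, Enzyme=3]  = -3
Clearance = 3·Gene + 3·Marker + 3  [with Gene=-3, Marker=-3]  = -15

-15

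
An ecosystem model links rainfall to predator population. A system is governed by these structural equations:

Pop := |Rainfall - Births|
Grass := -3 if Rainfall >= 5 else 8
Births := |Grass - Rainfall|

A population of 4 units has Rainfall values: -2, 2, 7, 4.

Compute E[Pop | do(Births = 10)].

7.25

Under do(Births=10), Births's equation is replaced by Births=10 for every unit. Per-unit Pop: 12, 8, 3, 6. Mean = 7.25.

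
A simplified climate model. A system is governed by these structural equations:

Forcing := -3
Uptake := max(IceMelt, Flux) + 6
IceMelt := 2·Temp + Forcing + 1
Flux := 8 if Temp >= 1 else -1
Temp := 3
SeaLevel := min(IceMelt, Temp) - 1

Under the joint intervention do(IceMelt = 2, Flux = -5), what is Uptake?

8

Setting IceMelt = 2, Flux = -5 by intervention discards those variables' equations.
Uptake = max(IceMelt, Flux) + 6  [with IceMelt=2, Flux=-5]  = 8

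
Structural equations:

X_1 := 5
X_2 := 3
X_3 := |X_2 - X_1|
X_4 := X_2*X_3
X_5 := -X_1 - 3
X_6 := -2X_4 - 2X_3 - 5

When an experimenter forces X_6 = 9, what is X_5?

do(X_6=9) replaces the equation X_6 := -2X_4 - 2X_3 - 5 with the constant X_6 = 9.
Since X_5 is not a descendant of the intervened variable, it is unaffected.
X_5 = -X_1 - 3  [with X_1=5]  = -8

-8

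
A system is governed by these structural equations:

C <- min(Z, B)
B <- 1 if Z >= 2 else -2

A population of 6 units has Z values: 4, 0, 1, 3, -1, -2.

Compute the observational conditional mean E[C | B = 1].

1

Observing B=1 restricts to units where B's equation naturally yields 1: Z ∈ {4, 3}. In that subpopulation C = 1, 1, mean 1.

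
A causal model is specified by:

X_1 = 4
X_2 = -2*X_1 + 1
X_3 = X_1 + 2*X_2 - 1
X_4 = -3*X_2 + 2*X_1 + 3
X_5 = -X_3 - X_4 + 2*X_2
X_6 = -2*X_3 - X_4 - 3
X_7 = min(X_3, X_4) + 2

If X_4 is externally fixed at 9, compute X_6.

10

Under do(X_4=9), the mechanism X_4 = -3*X_2 + 2*X_1 + 3 is discarded; X_4 is fixed at 9.
X_2 = -2*X_1 + 1  [with X_1=4]  = -7
X_3 = X_1 + 2*X_2 - 1  [with X_1=4, X_2=-7]  = -11
X_6 = -2*X_3 - X_4 - 3  [with X_3=-11, X_4=9]  = 10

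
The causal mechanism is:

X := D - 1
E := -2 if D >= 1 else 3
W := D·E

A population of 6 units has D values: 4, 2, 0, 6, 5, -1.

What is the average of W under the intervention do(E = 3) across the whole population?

Every unit gets E=3 under the intervention. W values become 12, 6, 0, 18, 15, -3; E[W|do(E=3)] = 8.

8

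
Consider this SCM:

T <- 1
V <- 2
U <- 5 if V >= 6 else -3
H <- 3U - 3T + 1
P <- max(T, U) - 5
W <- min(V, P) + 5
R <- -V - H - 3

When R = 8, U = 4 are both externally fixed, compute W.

Setting R = 8, U = 4 by intervention discards those variables' equations.
P = max(T, U) - 5  [with T=1, U=4]  = -1
W = min(V, P) + 5  [with V=2, P=-1]  = 4

4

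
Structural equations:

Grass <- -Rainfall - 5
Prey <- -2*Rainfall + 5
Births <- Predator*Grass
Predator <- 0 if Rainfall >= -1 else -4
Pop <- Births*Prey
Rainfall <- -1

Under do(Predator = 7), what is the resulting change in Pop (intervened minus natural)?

Under do(Predator=7), the mechanism Predator <- 0 if Rainfall >= -1 else -4 is discarded; Predator is fixed at 7.
Grass = -Rainfall - 5  [with Rainfall=-1]  = -4
Prey = -2*Rainfall + 5  [with Rainfall=-1]  = 7
Births = Predator*Grass  [with Predator=7, Grass=-4]  = -28
Pop = Births*Prey  [with Births=-28, Prey=7]  = -196
Without intervention: Grass = -Rainfall - 5  [with Rainfall=-1]  = -4; Prey = -2*Rainfall + 5  [with Rainfall=-1]  = 7; Predator = 0 if Rainfall >= -1 else -4  [with Rainfall=-1]  = 0; Births = Predator*Grass  [with Predator=0, Grass=-4]  = 0; Pop = Births*Prey  [with Births=0, Prey=7]  = 0.
Change = -196 − 0 = -196.

-196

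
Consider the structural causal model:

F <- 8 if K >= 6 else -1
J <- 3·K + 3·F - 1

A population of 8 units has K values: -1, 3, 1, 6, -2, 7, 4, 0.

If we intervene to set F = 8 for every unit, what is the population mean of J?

29.75

The intervention sets F=8 in all 8 units regardless of K. Recomputing J per unit gives 20, 32, 26, 41, 17, 44, 35, 23; average 29.75.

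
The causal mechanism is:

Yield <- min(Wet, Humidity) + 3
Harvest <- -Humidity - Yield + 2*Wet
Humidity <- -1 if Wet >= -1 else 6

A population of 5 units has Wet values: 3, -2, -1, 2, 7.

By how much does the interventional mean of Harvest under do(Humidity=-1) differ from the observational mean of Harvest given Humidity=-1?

do(Humidity=-1) breaks Humidity's dependence on Wet. With Humidity=-1 fixed, Harvest across the units is 5, -4, -3, 3, 13, mean 2.8.
E[Harvest|Humidity=-1] averages over only the 4 units with Humidity=-1 (Wet = 3, -1, 2, 7): Harvest = 5, -3, 3, 13, mean 4.5.
Difference = 2.8 − 4.5 = -1.7.

-1.7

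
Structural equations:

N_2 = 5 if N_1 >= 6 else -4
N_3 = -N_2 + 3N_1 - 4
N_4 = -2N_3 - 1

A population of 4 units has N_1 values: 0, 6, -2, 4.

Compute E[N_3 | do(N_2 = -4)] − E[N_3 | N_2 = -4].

4

The intervention sets N_2=-4 in all 4 units regardless of N_1. Recomputing N_3 per unit gives 0, 18, -6, 12; average 6.
Conditioning on N_2=-4 selects the 3 unit(s) with N_1 ∈ {0, -2, 4}. Their N_3 values: 0, -6, 12. Mean = 2.
Difference = 6 − 2 = 4.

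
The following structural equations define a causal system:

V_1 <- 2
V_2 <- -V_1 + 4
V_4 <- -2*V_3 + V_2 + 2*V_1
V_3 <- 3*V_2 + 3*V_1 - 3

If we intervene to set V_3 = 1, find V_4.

The intervention breaks the incoming arrows to V_3: V_3 <- 3*V_2 + 3*V_1 - 3 no longer applies, and V_3 = 1.
V_2 = -V_1 + 4  [with V_1=2]  = 2
V_4 = -2*V_3 + V_2 + 2*V_1  [with V_3=1, V_2=2, V_1=2]  = 4

4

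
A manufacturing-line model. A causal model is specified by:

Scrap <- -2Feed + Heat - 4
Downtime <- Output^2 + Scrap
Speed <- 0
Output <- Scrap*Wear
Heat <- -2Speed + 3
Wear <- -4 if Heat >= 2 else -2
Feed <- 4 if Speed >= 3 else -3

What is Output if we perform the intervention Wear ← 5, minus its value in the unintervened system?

Under do(Wear=5), the mechanism Wear <- -4 if Heat >= 2 else -2 is discarded; Wear is fixed at 5.
Feed = 4 if Speed >= 3 else -3  [with Speed=0]  = -3
Heat = -2Speed + 3  [with Speed=0]  = 3
Scrap = -2Feed + Heat - 4  [with Feed=-3, Heat=3]  = 5
Output = Scrap*Wear  [with Scrap=5, Wear=5]  = 25
Without intervention: Feed = 4 if Speed >= 3 else -3  [with Speed=0]  = -3; Heat = -2Speed + 3  [with Speed=0]  = 3; Wear = -4 if Heat >= 2 else -2  [with Heat=3]  = -4; Scrap = -2Feed + Heat - 4  [with Feed=-3, Heat=3]  = 5; Output = Scrap*Wear  [with Scrap=5, Wear=-4]  = -20.
Change = 25 − (-20) = 45.

45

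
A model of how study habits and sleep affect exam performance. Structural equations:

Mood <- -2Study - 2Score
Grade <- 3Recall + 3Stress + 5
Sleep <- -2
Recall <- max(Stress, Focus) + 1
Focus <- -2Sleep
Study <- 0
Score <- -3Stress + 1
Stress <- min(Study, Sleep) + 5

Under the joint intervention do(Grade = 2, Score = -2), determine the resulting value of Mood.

Under do(Grade = 2, Score = -2), each intervened variable's structural equation is replaced by its fixed value.
Mood = -2Study - 2Score  [with Study=0, Score=-2]  = 4

4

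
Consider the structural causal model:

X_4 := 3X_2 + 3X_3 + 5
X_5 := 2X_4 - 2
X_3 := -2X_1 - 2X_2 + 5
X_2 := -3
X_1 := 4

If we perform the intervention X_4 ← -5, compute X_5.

Intervening sets X_4 = -5 and removes its equation (X_4 := 3X_2 + 3X_3 + 5).
X_5 = 2X_4 - 2  [with X_4=-5]  = -12

-12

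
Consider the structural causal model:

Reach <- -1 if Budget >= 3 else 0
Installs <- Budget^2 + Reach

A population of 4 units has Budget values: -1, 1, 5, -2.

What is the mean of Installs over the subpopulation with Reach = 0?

2

Observing Reach=0 restricts to units where Reach's equation naturally yields 0: Budget ∈ {-1, 1, -2}. In that subpopulation Installs = 1, 1, 4, mean 2.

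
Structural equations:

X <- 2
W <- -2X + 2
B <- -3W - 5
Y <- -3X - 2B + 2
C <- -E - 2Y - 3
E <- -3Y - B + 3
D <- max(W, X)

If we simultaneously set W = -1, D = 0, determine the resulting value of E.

5

Setting W = -1, D = 0 by intervention discards those variables' equations.
B = -3W - 5  [with W=-1]  = -2
Y = -3X - 2B + 2  [with X=2, B=-2]  = 0
E = -3Y - B + 3  [with Y=0, B=-2]  = 5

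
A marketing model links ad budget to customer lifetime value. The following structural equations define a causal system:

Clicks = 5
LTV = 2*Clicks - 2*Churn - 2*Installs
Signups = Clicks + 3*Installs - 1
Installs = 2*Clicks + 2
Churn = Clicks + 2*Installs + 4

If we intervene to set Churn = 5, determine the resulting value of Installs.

12

The intervention breaks the incoming arrows to Churn: Churn = Clicks + 2*Installs + 4 no longer applies, and Churn = 5.
Since Installs is not a descendant of the intervened variable, it is unaffected.
Installs = 2*Clicks + 2  [with Clicks=5]  = 12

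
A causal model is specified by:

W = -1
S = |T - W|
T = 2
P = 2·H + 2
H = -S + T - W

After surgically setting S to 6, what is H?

The intervention breaks the incoming arrows to S: S = |T - W| no longer applies, and S = 6.
H = -S + T - W  [with S=6, T=2, W=-1]  = -3

-3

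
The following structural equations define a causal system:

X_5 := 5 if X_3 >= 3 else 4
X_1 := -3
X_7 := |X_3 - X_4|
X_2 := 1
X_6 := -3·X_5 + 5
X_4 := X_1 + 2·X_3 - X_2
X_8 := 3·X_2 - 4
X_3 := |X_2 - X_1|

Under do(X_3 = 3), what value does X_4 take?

The intervention breaks the incoming arrows to X_3: X_3 := |X_2 - X_1| no longer applies, and X_3 = 3.
X_4 = X_1 + 2·X_3 - X_2  [with X_1=-3, X_3=3, X_2=1]  = 2

2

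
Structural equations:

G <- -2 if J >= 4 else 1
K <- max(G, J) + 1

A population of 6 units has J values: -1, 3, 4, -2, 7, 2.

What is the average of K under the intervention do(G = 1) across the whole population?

do(G=1) breaks G's dependence on J. With G=1 fixed, K across the units is 2, 4, 5, 2, 8, 3, mean 4.

4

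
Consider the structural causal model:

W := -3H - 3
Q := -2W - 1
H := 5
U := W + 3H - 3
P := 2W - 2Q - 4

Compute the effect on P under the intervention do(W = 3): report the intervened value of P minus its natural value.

126

do(W=3) replaces the equation W := -3H - 3 with the constant W = 3.
Q = -2W - 1  [with W=3]  = -7
P = 2W - 2Q - 4  [with W=3, Q=-7]  = 16
Without intervention: W = -3H - 3  [with H=5]  = -18; Q = -2W - 1  [with W=-18]  = 35; P = 2W - 2Q - 4  [with W=-18, Q=35]  = -110.
Change = 16 − (-110) = 126.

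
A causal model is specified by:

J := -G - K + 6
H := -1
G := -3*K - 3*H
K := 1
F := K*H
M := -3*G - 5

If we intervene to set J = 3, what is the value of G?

do(J=3) replaces the equation J := -G - K + 6 with the constant J = 3.
G is not downstream of the intervention, so its value is determined by the original equations.
G = -3*K - 3*H  [with K=1, H=-1]  = 0

0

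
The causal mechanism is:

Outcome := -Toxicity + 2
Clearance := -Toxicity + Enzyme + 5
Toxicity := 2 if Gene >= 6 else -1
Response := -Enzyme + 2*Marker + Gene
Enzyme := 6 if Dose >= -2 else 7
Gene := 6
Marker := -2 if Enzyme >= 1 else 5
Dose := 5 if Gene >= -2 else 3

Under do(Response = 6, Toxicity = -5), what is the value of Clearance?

Under do(Response = 6, Toxicity = -5), each intervened variable's structural equation is replaced by its fixed value.
Dose = 5 if Gene >= -2 else 3  [with Gene=6]  = 5
Enzyme = 6 if Dose >= -2 else 7  [with Dose=5]  = 6
Clearance = -Toxicity + Enzyme + 5  [with Toxicity=-5, Enzyme=6]  = 16

16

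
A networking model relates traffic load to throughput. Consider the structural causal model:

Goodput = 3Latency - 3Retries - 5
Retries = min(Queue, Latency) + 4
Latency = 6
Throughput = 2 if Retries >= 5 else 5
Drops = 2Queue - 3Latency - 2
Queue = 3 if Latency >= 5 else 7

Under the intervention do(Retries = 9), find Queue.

The intervention breaks the incoming arrows to Retries: Retries = min(Queue, Latency) + 4 no longer applies, and Retries = 9.
Since Queue is not a descendant of the intervened variable, it is unaffected.
Queue = 3 if Latency >= 5 else 7  [with Latency=6]  = 3

3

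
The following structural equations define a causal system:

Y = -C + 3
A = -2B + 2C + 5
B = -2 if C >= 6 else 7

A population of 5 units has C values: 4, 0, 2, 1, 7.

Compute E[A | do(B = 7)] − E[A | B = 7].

2.1

do(B=7) breaks B's dependence on C. With B=7 fixed, A across the units is -1, -9, -5, -7, 5, mean -3.4.
Observing B=7 restricts to units where B's equation naturally yields 7: C ∈ {4, 0, 2, 1}. In that subpopulation A = -1, -9, -5, -7, mean -5.5.
Difference = -3.4 − (-5.5) = 2.1.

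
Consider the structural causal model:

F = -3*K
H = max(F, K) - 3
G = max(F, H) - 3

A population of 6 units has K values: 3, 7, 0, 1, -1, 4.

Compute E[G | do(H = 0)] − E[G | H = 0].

-1

Under do(H=0), H's equation is replaced by H=0 for every unit. Per-unit G: -3, -3, -3, -3, 0, -3. Mean = -2.5.
E[G|H=0] averages over only the 2 units with H=0 (K = 3, -1): G = -3, 0, mean -1.5.
Difference = -2.5 − (-1.5) = -1.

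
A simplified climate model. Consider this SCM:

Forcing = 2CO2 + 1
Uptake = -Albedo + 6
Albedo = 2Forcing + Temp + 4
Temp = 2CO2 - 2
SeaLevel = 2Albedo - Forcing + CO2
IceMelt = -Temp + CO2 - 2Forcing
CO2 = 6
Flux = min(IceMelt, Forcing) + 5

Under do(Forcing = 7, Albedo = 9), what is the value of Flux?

-13

The joint intervention fixes Forcing = 7, Albedo = 9, removing each variable's own equation.
Temp = 2CO2 - 2  [with CO2=6]  = 10
IceMelt = -Temp + CO2 - 2Forcing  [with Temp=10, CO2=6, Forcing=7]  = -18
Flux = min(IceMelt, Forcing) + 5  [with IceMelt=-18, Forcing=7]  = -13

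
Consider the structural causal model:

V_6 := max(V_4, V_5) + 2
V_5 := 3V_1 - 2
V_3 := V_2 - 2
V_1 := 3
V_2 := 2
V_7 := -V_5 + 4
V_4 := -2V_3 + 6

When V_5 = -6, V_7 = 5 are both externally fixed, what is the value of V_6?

8

Under do(V_5 = -6, V_7 = 5), each intervened variable's structural equation is replaced by its fixed value.
V_3 = V_2 - 2  [with V_2=2]  = 0
V_4 = -2V_3 + 6  [with V_3=0]  = 6
V_6 = max(V_4, V_5) + 2  [with V_4=6, V_5=-6]  = 8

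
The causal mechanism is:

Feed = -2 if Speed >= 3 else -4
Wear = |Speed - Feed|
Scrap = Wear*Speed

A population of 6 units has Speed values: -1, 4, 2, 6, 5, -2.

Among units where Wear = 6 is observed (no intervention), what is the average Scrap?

18

E[Scrap|Wear=6] averages over only the 2 units with Wear=6 (Speed = 4, 2): Scrap = 24, 12, mean 18.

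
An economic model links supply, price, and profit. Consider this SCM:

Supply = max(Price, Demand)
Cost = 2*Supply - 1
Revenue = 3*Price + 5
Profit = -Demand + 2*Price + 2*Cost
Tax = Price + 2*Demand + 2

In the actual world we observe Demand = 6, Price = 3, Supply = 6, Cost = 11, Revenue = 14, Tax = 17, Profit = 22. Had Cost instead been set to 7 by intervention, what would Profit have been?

The intervention breaks the incoming arrows to Cost: Cost = 2*Supply - 1 no longer applies, and Cost = 7.
Profit = -Demand + 2*Price + 2*Cost  [with Demand=6, Price=3, Cost=7]  = 14

14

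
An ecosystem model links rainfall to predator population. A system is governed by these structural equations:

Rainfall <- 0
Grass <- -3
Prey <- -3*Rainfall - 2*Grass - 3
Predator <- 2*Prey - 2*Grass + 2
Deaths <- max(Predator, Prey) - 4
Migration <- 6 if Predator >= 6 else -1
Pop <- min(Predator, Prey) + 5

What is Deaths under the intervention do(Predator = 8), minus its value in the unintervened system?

-6

Intervening sets Predator = 8 and removes its equation (Predator <- 2*Prey - 2*Grass + 2).
Prey = -3*Rainfall - 2*Grass - 3  [with Rainfall=0, Grass=-3]  = 3
Deaths = max(Predator, Prey) - 4  [with Predator=8, Prey=3]  = 4
Without intervention: Prey = -3*Rainfall - 2*Grass - 3  [with Rainfall=0, Grass=-3]  = 3; Predator = 2*Prey - 2*Grass + 2  [with Prey=3, Grass=-3]  = 14; Deaths = max(Predator, Prey) - 4  [with Predator=14, Prey=3]  = 10.
Change = 4 − 10 = -6.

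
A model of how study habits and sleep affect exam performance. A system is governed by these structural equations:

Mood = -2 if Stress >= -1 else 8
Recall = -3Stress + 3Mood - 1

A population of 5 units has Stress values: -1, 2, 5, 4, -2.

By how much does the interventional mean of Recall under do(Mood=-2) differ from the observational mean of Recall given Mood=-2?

2.7

The intervention sets Mood=-2 in all 5 units regardless of Stress. Recomputing Recall per unit gives -4, -13, -22, -19, -1; average -11.8.
Observing Mood=-2 restricts to units where Mood's equation naturally yields -2: Stress ∈ {-1, 2, 5, 4}. In that subpopulation Recall = -4, -13, -22, -19, mean -14.5.
Difference = -11.8 − (-14.5) = 2.7.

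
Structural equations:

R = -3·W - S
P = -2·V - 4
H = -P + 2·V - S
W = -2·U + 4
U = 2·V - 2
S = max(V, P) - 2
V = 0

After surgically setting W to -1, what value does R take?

5

Intervening sets W = -1 and removes its equation (W = -2·U + 4).
P = -2·V - 4  [with V=0]  = -4
S = max(V, P) - 2  [with V=0, P=-4]  = -2
R = -3·W - S  [with W=-1, S=-2]  = 5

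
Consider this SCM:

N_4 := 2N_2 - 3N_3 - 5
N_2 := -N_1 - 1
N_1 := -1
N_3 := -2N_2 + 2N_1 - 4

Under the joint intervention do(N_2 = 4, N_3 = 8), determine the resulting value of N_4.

-21

Setting N_2 = 4, N_3 = 8 by intervention discards those variables' equations.
N_4 = 2N_2 - 3N_3 - 5  [with N_2=4, N_3=8]  = -21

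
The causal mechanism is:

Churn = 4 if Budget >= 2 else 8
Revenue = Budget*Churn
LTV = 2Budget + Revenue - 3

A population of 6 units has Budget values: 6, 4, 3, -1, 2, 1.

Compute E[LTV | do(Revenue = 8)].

10

Under do(Revenue=8), Revenue's equation is replaced by Revenue=8 for every unit. Per-unit LTV: 17, 13, 11, 3, 9, 7. Mean = 10.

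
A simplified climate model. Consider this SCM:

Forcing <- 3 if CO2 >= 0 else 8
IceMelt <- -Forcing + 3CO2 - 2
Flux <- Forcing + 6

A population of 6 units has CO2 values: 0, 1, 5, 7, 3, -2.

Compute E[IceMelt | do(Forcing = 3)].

2

The intervention sets Forcing=3 in all 6 units regardless of CO2. Recomputing IceMelt per unit gives -5, -2, 10, 16, 4, -11; average 2.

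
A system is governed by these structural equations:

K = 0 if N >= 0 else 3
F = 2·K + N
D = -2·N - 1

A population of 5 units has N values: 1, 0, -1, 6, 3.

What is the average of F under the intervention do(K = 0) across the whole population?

Under do(K=0), K's equation is replaced by K=0 for every unit. Per-unit F: 1, 0, -1, 6, 3. Mean = 1.8.

1.8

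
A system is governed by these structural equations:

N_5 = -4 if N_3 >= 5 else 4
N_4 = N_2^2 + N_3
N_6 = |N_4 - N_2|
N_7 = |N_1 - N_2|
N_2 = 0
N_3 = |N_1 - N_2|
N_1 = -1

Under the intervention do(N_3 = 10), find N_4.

10

The intervention breaks the incoming arrows to N_3: N_3 = |N_1 - N_2| no longer applies, and N_3 = 10.
N_4 = N_2^2 + N_3  [with N_2=0, N_3=10]  = 10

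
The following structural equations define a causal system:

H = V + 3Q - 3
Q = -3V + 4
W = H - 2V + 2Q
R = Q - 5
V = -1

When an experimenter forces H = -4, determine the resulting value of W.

12

The intervention breaks the incoming arrows to H: H = V + 3Q - 3 no longer applies, and H = -4.
Q = -3V + 4  [with V=-1]  = 7
W = H - 2V + 2Q  [with H=-4, V=-1, Q=7]  = 12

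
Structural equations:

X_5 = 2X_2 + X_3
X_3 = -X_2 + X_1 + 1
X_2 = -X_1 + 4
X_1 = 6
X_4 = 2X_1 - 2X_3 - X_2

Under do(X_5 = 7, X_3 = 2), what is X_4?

Under do(X_5 = 7, X_3 = 2), each intervened variable's structural equation is replaced by its fixed value.
X_2 = -X_1 + 4  [with X_1=6]  = -2
X_4 = 2X_1 - 2X_3 - X_2  [with X_1=6, X_3=2, X_2=-2]  = 10

10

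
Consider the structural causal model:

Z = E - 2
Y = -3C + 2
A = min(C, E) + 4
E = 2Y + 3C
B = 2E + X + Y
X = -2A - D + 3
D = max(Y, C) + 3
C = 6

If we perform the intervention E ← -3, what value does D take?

do(E=-3) replaces the equation E = 2Y + 3C with the constant E = -3.
D is not downstream of the intervention, so its value is determined by the original equations.
Y = -3C + 2  [with C=6]  = -16
D = max(Y, C) + 3  [with Y=-16, C=6]  = 9

9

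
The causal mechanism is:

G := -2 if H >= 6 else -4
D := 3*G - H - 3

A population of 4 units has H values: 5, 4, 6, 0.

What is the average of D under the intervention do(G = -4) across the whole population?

Under do(G=-4), G's equation is replaced by G=-4 for every unit. Per-unit D: -20, -19, -21, -15. Mean = -18.75.

-18.75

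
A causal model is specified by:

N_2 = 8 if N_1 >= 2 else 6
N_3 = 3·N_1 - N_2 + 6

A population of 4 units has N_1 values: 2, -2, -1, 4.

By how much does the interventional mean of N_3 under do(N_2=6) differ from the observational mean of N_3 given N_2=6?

6.75

The intervention sets N_2=6 in all 4 units regardless of N_1. Recomputing N_3 per unit gives 6, -6, -3, 12; average 2.25.
E[N_3|N_2=6] averages over only the 2 units with N_2=6 (N_1 = -2, -1): N_3 = -6, -3, mean -4.5.
Difference = 2.25 − (-4.5) = 6.75.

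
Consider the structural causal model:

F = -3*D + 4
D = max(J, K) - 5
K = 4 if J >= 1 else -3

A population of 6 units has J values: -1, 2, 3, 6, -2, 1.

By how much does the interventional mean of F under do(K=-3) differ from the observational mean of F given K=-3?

The intervention sets K=-3 in all 6 units regardless of J. Recomputing F per unit gives 22, 13, 10, 1, 25, 16; average 14.5.
Observing K=-3 restricts to units where K's equation naturally yields -3: J ∈ {-1, -2}. In that subpopulation F = 22, 25, mean 23.5.
Difference = 14.5 − 23.5 = -9.

-9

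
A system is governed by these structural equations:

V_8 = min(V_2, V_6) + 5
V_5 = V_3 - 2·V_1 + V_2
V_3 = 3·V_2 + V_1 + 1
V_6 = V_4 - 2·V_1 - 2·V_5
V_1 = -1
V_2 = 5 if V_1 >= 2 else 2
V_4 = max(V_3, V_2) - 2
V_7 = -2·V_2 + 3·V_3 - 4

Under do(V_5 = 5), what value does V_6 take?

The intervention breaks the incoming arrows to V_5: V_5 = V_3 - 2·V_1 + V_2 no longer applies, and V_5 = 5.
V_2 = 5 if V_1 >= 2 else 2  [with V_1=-1]  = 2
V_3 = 3·V_2 + V_1 + 1  [with V_2=2, V_1=-1]  = 6
V_4 = max(V_3, V_2) - 2  [with V_3=6, V_2=2]  = 4
V_6 = V_4 - 2·V_1 - 2·V_5  [with V_4=4, V_1=-1, V_5=5]  = -4

-4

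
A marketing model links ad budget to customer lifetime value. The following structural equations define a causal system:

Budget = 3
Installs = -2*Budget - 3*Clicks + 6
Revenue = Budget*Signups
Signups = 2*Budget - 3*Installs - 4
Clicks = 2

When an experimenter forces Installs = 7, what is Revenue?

do(Installs=7) replaces the equation Installs = -2*Budget - 3*Clicks + 6 with the constant Installs = 7.
Signups = 2*Budget - 3*Installs - 4  [with Budget=3, Installs=7]  = -19
Revenue = Budget*Signups  [with Budget=3, Signups=-19]  = -57

-57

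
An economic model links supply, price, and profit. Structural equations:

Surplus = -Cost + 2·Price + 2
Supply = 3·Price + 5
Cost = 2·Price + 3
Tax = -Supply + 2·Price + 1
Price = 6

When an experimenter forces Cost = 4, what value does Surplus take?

10

do(Cost=4) replaces the equation Cost = 2·Price + 3 with the constant Cost = 4.
Surplus = -Cost + 2·Price + 2  [with Cost=4, Price=6]  = 10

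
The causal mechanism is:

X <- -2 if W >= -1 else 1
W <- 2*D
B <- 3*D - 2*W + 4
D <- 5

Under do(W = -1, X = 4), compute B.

21

Setting W = -1, X = 4 by intervention discards those variables' equations.
B = 3*D - 2*W + 4  [with D=5, W=-1]  = 21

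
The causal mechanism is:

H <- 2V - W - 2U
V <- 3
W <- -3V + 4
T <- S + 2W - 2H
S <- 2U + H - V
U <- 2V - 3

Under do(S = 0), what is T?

The intervention breaks the incoming arrows to S: S <- 2U + H - V no longer applies, and S = 0.
W = -3V + 4  [with V=3]  = -5
U = 2V - 3  [with V=3]  = 3
H = 2V - W - 2U  [with V=3, W=-5, U=3]  = 5
T = S + 2W - 2H  [with S=0, W=-5, H=5]  = -20

-20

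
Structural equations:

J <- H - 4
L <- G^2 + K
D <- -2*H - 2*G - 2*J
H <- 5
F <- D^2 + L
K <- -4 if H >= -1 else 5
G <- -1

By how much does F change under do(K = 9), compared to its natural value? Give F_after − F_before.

13

Under do(K=9), the mechanism K <- -4 if H >= -1 else 5 is discarded; K is fixed at 9.
J = H - 4  [with H=5]  = 1
D = -2*H - 2*G - 2*J  [with H=5, G=-1, J=1]  = -10
L = G^2 + K  [with G=-1, K=9]  = 10
F = D^2 + L  [with D=-10, L=10]  = 110
Without intervention: J = H - 4  [with H=5]  = 1; D = -2*H - 2*G - 2*J  [with H=5, G=-1, J=1]  = -10; K = -4 if H >= -1 else 5  [with H=5]  = -4; L = G^2 + K  [with G=-1, K=-4]  = -3; F = D^2 + L  [with D=-10, L=-3]  = 97.
Change = 110 − 97 = 13.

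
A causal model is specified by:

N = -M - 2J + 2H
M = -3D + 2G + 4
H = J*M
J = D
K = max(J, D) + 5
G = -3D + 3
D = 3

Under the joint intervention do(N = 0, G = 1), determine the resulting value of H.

Under do(N = 0, G = 1), each intervened variable's structural equation is replaced by its fixed value.
J = D  [with D=3]  = 3
M = -3D + 2G + 4  [with D=3, G=1]  = -3
H = J*M  [with J=3, M=-3]  = -9

-9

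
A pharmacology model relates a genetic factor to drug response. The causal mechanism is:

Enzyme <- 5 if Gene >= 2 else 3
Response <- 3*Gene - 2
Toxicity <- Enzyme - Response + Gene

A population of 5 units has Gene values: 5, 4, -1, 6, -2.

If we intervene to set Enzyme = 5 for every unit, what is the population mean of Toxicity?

2.2

Under do(Enzyme=5), Enzyme's equation is replaced by Enzyme=5 for every unit. Per-unit Toxicity: -3, -1, 9, -5, 11. Mean = 2.2.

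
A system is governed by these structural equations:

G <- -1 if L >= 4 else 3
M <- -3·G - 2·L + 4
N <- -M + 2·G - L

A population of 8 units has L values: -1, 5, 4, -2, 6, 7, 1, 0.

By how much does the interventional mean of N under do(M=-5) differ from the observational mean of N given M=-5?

Every unit gets M=-5 under the intervention. N values become 12, -2, -1, 13, -3, -4, 10, 11; E[N|do(M=-5)] = 4.5.
E[N|M=-5] averages over only the 2 units with M=-5 (L = 6, 0): N = -3, 11, mean 4.
Difference = 4.5 − 4 = 0.5.

0.5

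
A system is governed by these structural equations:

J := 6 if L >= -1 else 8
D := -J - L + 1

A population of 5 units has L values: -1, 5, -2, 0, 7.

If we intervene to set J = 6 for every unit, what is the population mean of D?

do(J=6) breaks J's dependence on L. With J=6 fixed, D across the units is -4, -10, -3, -5, -12, mean -6.8.

-6.8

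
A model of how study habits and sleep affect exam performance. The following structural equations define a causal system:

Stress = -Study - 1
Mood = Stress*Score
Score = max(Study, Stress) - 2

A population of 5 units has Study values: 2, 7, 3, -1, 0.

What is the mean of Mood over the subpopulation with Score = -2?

Observing Score=-2 restricts to units where Score's equation naturally yields -2: Study ∈ {-1, 0}. In that subpopulation Mood = 0, 2, mean 1.

1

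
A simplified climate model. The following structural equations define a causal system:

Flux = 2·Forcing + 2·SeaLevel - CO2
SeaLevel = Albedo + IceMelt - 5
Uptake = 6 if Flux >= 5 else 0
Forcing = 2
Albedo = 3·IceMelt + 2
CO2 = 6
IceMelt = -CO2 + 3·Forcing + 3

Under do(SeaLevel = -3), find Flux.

The intervention breaks the incoming arrows to SeaLevel: SeaLevel = Albedo + IceMelt - 5 no longer applies, and SeaLevel = -3.
Flux = 2·Forcing + 2·SeaLevel - CO2  [with Forcing=2, SeaLevel=-3, CO2=6]  = -8

-8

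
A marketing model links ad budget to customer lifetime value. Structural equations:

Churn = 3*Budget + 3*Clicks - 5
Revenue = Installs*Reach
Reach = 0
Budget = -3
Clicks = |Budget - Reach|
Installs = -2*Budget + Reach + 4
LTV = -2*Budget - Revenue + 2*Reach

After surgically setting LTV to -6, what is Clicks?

3

Intervening sets LTV = -6 and removes its equation (LTV = -2*Budget - Revenue + 2*Reach).
Clicks is not downstream of the intervention, so its value is determined by the original equations.
Clicks = |Budget - Reach|  [with Budget=-3, Reach=0]  = 3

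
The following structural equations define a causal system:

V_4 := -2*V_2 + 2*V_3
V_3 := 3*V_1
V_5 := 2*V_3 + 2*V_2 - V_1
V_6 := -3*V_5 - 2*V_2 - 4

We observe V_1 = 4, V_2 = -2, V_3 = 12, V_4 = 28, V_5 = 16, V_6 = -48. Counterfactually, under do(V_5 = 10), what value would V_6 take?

The intervention breaks the incoming arrows to V_5: V_5 := 2*V_3 + 2*V_2 - V_1 no longer applies, and V_5 = 10.
V_6 = -3*V_5 - 2*V_2 - 4  [with V_5=10, V_2=-2]  = -30

-30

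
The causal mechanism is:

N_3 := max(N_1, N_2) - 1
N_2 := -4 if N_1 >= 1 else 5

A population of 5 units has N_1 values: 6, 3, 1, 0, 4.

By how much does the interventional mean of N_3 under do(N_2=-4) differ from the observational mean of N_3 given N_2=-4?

-0.7

Every unit gets N_2=-4 under the intervention. N_3 values become 5, 2, 0, -1, 3; E[N_3|do(N_2=-4)] = 1.8.
E[N_3|N_2=-4] averages over only the 4 units with N_2=-4 (N_1 = 6, 3, 1, 4): N_3 = 5, 2, 0, 3, mean 2.5.
Difference = 1.8 − 2.5 = -0.7.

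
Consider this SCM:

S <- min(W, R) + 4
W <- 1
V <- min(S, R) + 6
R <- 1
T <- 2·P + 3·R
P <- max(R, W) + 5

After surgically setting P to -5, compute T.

The intervention breaks the incoming arrows to P: P <- max(R, W) + 5 no longer applies, and P = -5.
T = 2·P + 3·R  [with P=-5, R=1]  = -7

-7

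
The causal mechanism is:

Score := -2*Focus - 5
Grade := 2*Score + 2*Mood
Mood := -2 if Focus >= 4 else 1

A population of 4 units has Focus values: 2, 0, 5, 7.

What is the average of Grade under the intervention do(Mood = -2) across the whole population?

Every unit gets Mood=-2 under the intervention. Grade values become -22, -14, -34, -42; E[Grade|do(Mood=-2)] = -28.

-28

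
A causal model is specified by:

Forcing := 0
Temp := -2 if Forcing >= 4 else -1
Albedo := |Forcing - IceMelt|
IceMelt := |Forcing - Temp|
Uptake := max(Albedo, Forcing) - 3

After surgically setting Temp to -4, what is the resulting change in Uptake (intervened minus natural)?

do(Temp=-4) replaces the equation Temp := -2 if Forcing >= 4 else -1 with the constant Temp = -4.
IceMelt = |Forcing - Temp|  [with Forcing=0, Temp=-4]  = 4
Albedo = |Forcing - IceMelt|  [with Forcing=0, IceMelt=4]  = 4
Uptake = max(Albedo, Forcing) - 3  [with Albedo=4, Forcing=0]  = 1
Without intervention: Temp = -2 if Forcing >= 4 else -1  [with Forcing=0]  = -1; IceMelt = |Forcing - Temp|  [with Forcing=0, Temp=-1]  = 1; Albedo = |Forcing - IceMelt|  [with Forcing=0, IceMelt=1]  = 1; Uptake = max(Albedo, Forcing) - 3  [with Albedo=1, Forcing=0]  = -2.
Change = 1 − (-2) = 3.

3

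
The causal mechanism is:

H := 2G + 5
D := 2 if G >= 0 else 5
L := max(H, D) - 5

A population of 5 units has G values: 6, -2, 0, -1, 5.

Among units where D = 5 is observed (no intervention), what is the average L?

0

Observing D=5 restricts to units where D's equation naturally yields 5: G ∈ {-2, -1}. In that subpopulation L = 0, 0, mean 0.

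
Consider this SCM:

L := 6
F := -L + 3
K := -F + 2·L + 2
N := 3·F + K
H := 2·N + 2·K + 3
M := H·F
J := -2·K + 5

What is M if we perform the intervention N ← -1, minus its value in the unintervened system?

54

Under do(N=-1), the mechanism N := 3·F + K is discarded; N is fixed at -1.
F = -L + 3  [with L=6]  = -3
K = -F + 2·L + 2  [with F=-3, L=6]  = 17
H = 2·N + 2·K + 3  [with N=-1, K=17]  = 35
M = H·F  [with H=35, F=-3]  = -105
Without intervention: F = -L + 3  [with L=6]  = -3; K = -F + 2·L + 2  [with F=-3, L=6]  = 17; N = 3·F + K  [with F=-3, K=17]  = 8; H = 2·N + 2·K + 3  [with N=8, K=17]  = 53; M = H·F  [with H=53, F=-3]  = -159.
Change = -105 − (-159) = 54.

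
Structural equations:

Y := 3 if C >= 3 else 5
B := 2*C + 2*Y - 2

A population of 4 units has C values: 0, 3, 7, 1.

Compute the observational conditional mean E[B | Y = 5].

Observing Y=5 restricts to units where Y's equation naturally yields 5: C ∈ {0, 1}. In that subpopulation B = 8, 10, mean 9.

9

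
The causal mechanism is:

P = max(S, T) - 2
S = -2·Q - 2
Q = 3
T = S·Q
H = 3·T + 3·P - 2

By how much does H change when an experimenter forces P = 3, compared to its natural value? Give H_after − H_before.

Intervening sets P = 3 and removes its equation (P = max(S, T) - 2).
S = -2·Q - 2  [with Q=3]  = -8
T = S·Q  [with S=-8, Q=3]  = -24
H = 3·T + 3·P - 2  [with T=-24, P=3]  = -65
Without intervention: S = -2·Q - 2  [with Q=3]  = -8; T = S·Q  [with S=-8, Q=3]  = -24; P = max(S, T) - 2  [with S=-8, T=-24]  = -10; H = 3·T + 3·P - 2  [with T=-24, P=-10]  = -104.
Change = -65 − (-104) = 39.

39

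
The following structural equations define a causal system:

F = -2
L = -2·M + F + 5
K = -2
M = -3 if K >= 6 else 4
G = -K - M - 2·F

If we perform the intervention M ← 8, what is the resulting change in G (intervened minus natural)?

-4

The intervention breaks the incoming arrows to M: M = -3 if K >= 6 else 4 no longer applies, and M = 8.
G = -K - M - 2·F  [with K=-2, M=8, F=-2]  = -2
Without intervention: M = -3 if K >= 6 else 4  [with K=-2]  = 4; G = -K - M - 2·F  [with K=-2, M=4, F=-2]  = 2.
Change = -2 − 2 = -4.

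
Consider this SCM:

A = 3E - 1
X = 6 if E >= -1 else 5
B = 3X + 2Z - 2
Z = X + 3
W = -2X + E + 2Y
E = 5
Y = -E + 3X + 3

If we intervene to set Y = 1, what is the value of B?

34

do(Y=1) replaces the equation Y = -E + 3X + 3 with the constant Y = 1.
No directed path runs from Y to B, so B keeps its natural value.
X = 6 if E >= -1 else 5  [with E=5]  = 6
Z = X + 3  [with X=6]  = 9
B = 3X + 2Z - 2  [with X=6, Z=9]  = 34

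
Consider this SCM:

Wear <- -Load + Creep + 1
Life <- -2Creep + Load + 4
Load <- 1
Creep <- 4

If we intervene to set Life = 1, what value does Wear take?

Under do(Life=1), the mechanism Life <- -2Creep + Load + 4 is discarded; Life is fixed at 1.
Since Wear is not a descendant of the intervened variable, it is unaffected.
Wear = -Load + Creep + 1  [with Load=1, Creep=4]  = 4

4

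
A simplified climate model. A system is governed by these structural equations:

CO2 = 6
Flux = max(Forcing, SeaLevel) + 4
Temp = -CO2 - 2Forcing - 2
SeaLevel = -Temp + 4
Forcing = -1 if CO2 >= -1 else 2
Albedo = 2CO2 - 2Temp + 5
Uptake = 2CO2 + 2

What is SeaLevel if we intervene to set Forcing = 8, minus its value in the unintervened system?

18

do(Forcing=8) replaces the equation Forcing = -1 if CO2 >= -1 else 2 with the constant Forcing = 8.
Temp = -CO2 - 2Forcing - 2  [with CO2=6, Forcing=8]  = -24
SeaLevel = -Temp + 4  [with Temp=-24]  = 28
Without intervention: Forcing = -1 if CO2 >= -1 else 2  [with CO2=6]  = -1; Temp = -CO2 - 2Forcing - 2  [with CO2=6, Forcing=-1]  = -6; SeaLevel = -Temp + 4  [with Temp=-6]  = 10.
Change = 28 − 10 = 18.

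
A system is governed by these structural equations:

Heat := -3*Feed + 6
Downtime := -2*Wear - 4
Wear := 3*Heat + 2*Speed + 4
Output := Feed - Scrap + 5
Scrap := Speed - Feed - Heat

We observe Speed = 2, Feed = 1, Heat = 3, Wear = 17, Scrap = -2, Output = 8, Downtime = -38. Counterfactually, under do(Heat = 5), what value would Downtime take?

-50

The intervention breaks the incoming arrows to Heat: Heat := -3*Feed + 6 no longer applies, and Heat = 5.
Wear = 3*Heat + 2*Speed + 4  [with Heat=5, Speed=2]  = 23
Downtime = -2*Wear - 4  [with Wear=23]  = -50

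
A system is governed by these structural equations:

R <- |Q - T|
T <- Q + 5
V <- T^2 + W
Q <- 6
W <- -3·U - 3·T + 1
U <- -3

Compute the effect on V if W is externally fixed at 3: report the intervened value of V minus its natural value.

26

Intervening sets W = 3 and removes its equation (W <- -3·U - 3·T + 1).
T = Q + 5  [with Q=6]  = 11
V = T^2 + W  [with T=11, W=3]  = 124
Without intervention: T = Q + 5  [with Q=6]  = 11; W = -3·U - 3·T + 1  [with U=-3, T=11]  = -23; V = T^2 + W  [with T=11, W=-23]  = 98.
Change = 124 − 98 = 26.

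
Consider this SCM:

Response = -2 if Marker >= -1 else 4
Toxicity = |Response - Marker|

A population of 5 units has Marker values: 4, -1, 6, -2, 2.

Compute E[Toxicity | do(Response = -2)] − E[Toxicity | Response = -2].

The intervention sets Response=-2 in all 5 units regardless of Marker. Recomputing Toxicity per unit gives 6, 1, 8, 0, 4; average 3.8.
Observing Response=-2 restricts to units where Response's equation naturally yields -2: Marker ∈ {4, -1, 6, 2}. In that subpopulation Toxicity = 6, 1, 8, 4, mean 4.75.
Difference = 3.8 − 4.75 = -0.95.

-0.95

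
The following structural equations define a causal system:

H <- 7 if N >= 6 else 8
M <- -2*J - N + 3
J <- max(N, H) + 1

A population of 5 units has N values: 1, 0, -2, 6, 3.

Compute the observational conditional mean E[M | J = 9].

-15.5

E[M|J=9] averages over only the 4 units with J=9 (N = 1, 0, -2, 3): M = -16, -15, -13, -18, mean -15.5.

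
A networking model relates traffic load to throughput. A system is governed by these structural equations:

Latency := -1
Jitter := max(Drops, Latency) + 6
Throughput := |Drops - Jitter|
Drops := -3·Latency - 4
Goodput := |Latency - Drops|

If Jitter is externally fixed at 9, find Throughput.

The intervention breaks the incoming arrows to Jitter: Jitter := max(Drops, Latency) + 6 no longer applies, and Jitter = 9.
Drops = -3·Latency - 4  [with Latency=-1]  = -1
Throughput = |Drops - Jitter|  [with Drops=-1, Jitter=9]  = 10

10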